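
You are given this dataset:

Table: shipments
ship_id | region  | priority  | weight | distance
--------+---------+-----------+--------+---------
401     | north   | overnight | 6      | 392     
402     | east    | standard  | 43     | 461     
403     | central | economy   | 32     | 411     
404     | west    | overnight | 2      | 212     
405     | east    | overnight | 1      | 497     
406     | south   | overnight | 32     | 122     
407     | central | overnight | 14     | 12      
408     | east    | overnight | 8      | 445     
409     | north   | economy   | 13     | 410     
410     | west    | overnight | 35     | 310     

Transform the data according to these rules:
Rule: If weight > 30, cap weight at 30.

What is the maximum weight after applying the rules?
30

Step 1: Original maximum weight = 43
Step 2: Apply cap at 30
Step 3: 4 records had weight > 30 and were capped
Step 4: Maximum after transformation = 30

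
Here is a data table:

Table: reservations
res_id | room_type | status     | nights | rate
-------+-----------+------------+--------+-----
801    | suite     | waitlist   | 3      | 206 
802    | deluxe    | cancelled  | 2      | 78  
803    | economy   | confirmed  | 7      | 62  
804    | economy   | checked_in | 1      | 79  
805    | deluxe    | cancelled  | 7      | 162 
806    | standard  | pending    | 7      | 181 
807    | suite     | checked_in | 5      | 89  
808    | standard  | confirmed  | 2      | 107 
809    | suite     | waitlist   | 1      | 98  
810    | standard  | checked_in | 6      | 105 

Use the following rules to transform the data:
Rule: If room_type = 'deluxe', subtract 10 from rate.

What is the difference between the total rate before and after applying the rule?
20

Step 1: Original sum of rate = 1167
Step 2: 2 records have room_type = 'deluxe'
Step 3: Each affected record changes by -10
Step 4: Total change = 2 × -10 = -20
Step 5: New sum = 1167 + -20 = 1147
Step 6: Difference = |1147 - 1167| = 20
        (Sum decreased by 20)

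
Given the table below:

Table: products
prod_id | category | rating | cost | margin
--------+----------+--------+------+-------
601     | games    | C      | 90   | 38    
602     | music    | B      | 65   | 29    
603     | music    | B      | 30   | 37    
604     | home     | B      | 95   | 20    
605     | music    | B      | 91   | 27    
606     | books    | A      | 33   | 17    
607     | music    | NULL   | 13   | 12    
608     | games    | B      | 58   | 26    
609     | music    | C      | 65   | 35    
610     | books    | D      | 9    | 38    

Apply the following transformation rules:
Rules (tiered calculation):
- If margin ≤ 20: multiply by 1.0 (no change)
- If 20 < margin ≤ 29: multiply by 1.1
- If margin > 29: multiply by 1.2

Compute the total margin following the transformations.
316.8

Step 1: Tier 1 (margin ≤ 20): 3 records, sum = 49 × 1.0 = 49.0
Step 2: Tier 2 (20 < margin ≤ 29): 3 records, sum = 82 × 1.1 = 90.2
Step 3: Tier 3 (margin > 29): 4 records, sum = 148 × 1.2 = 177.6
Step 4: Final sum = 49.0 + 90.2 + 177.6 = 316.8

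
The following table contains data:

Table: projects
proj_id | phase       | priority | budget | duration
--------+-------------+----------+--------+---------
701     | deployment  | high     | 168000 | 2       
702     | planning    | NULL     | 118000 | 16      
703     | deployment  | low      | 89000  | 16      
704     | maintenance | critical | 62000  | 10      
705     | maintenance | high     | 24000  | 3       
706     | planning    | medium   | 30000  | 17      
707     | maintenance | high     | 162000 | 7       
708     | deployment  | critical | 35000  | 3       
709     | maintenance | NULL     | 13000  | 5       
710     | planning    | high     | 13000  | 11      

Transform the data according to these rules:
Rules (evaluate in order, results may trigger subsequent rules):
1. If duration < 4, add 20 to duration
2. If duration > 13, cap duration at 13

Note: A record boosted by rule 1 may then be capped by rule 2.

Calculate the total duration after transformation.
111

Step 1: Apply rule 1 to records with duration < 4
  - 3 records get bonus of 20
  - Of these, 3 records then exceed 13 and get capped
Step 2: Apply rule 2 to records with duration > 13
  - 3 records (original) are capped
Step 3: Calculate final sum = 111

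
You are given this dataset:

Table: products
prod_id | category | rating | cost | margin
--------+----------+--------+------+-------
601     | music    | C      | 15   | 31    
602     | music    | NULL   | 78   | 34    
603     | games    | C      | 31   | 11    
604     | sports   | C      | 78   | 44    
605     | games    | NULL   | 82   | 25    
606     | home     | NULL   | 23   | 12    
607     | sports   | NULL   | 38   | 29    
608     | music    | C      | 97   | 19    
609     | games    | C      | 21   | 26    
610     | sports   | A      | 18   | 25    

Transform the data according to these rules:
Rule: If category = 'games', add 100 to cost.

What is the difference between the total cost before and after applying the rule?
300

Step 1: Original sum of cost = 481
Step 2: 3 records have category = 'games'
Step 3: Each affected record changes by 100
Step 4: Total change = 3 × 100 = 300
Step 5: New sum = 481 + 300 = 781
Step 6: Difference = |781 - 481| = 300
        (Sum increased by 300)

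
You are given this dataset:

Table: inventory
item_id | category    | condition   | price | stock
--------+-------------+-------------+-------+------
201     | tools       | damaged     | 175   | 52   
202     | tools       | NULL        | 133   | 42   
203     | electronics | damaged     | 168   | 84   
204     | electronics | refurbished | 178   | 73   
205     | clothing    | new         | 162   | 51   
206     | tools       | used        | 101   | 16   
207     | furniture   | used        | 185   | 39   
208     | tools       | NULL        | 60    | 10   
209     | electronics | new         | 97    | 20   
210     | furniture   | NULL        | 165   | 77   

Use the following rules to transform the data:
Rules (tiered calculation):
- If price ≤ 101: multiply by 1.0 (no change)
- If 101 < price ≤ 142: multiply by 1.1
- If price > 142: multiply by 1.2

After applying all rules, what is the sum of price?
1643.9

Step 1: Tier 1 (price ≤ 101): 3 records, sum = 258 × 1.0 = 258.0
Step 2: Tier 2 (101 < price ≤ 142): 1 records, sum = 133 × 1.1 = 146.3
Step 3: Tier 3 (price > 142): 6 records, sum = 1033 × 1.2 = 1239.6
Step 4: Final sum = 258.0 + 146.3 + 1239.6 = 1643.9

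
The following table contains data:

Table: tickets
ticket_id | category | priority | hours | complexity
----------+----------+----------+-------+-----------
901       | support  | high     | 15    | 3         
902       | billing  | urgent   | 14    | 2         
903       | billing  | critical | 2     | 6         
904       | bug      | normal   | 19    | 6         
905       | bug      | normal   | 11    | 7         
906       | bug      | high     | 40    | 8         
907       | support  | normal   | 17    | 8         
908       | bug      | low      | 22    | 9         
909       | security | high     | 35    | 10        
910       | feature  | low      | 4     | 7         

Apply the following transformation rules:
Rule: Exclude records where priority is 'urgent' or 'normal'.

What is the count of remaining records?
6

Step 1: Count records to exclude
  - 1 (urgent) + 3 (normal) = 4 records
Step 2: Total records: 10
Step 3: Remaining = 10 - 4 = 6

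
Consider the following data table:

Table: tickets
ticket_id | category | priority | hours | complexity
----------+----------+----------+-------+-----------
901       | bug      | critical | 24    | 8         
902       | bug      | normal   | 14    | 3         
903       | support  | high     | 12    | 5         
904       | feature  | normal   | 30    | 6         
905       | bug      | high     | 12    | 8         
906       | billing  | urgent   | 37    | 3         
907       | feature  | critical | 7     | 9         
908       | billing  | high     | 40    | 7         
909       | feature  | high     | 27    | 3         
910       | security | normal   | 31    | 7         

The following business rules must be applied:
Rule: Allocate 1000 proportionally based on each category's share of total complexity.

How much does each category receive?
billing: 169.49, bug: 322.03, feature: 305.08, security: 118.64, support: 84.75

Step 1: Calculate total complexity = 59
Step 2: Calculate each category's proportion:
  billing: 10/59 = 16.95% → 169.49
  bug: 19/59 = 32.20% → 322.03
  feature: 18/59 = 30.51% → 305.08
  security: 7/59 = 11.86% → 118.64
  support: 5/59 = 8.47% → 84.75
Step 3: Verify: sum of allocations ≈ 1000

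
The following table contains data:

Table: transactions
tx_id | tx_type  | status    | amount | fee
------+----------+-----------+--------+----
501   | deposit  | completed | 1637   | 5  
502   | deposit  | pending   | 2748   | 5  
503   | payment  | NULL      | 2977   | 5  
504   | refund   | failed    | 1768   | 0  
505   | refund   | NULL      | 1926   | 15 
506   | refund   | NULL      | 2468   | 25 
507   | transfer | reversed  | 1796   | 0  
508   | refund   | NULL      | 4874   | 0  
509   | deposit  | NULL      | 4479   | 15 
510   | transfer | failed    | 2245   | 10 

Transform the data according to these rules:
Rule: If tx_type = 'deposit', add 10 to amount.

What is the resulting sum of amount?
26948

Step 1: Count records where tx_type = 'deposit': 3
Step 2: Total bonus added: 3 × 10 = 30
Step 3: Original sum of amount: 26918
Step 4: Final sum = 26918 + 30 = 26948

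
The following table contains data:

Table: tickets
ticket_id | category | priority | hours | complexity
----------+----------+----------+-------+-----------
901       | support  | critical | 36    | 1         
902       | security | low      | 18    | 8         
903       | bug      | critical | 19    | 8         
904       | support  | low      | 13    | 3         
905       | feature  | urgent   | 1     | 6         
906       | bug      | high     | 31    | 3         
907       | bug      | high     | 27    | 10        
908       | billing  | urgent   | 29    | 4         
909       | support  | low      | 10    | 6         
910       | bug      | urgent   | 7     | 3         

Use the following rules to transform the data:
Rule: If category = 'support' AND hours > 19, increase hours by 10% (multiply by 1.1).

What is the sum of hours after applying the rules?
194.6

Step 1: Find records where category = 'support' AND hours > 19
Step 2: 1 records match, summing to 36
Step 3: After multiplier: 36 × 1.1 = 39.6
Step 4: Unaffected records sum: 155
Step 5: Final sum = 39.6 + 155 = 194.6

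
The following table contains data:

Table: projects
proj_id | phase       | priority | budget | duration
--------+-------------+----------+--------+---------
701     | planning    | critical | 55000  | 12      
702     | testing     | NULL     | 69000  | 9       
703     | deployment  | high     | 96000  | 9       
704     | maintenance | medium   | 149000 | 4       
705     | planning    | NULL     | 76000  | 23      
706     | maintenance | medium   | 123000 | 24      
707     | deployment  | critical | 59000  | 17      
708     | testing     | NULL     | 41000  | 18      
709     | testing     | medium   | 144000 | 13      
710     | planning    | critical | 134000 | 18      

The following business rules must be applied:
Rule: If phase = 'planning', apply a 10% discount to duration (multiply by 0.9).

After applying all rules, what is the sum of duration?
141.7

Step 1: Records with phase = 'planning' have total duration = 53
Step 2: Apply multiplier: 53 × 0.9 = 47.7
Step 3: Other records total: 94
Step 4: Final sum = 47.7 + 94 = 141.7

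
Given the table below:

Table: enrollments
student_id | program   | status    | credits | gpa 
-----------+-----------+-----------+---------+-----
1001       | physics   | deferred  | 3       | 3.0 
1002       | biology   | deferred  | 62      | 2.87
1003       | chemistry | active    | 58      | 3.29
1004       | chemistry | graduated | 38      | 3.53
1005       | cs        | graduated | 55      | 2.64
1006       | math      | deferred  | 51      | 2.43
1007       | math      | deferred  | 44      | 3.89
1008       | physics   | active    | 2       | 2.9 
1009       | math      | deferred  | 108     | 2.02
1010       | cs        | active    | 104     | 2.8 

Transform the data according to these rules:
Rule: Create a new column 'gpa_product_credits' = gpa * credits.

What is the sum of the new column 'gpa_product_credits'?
1467.35

Step 1: For each record, compute gpa * credits
Example calculations:
  3.0 * 3 = 9.0
  2.87 * 62 = 177.94
  3.29 * 58 = 190.82
  ...
Step 2: Sum all derived values
Step 3: Total = 1467.35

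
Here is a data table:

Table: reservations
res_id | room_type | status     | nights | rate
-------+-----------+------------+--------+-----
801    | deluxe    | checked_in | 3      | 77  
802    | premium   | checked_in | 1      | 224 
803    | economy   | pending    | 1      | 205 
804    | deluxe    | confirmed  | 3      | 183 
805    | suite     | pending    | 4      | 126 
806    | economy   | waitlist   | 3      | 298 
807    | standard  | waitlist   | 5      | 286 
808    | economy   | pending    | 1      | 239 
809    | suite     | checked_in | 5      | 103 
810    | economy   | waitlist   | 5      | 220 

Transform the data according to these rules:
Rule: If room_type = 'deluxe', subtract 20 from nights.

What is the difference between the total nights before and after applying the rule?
40

Step 1: Original sum of nights = 31
Step 2: 2 records have room_type = 'deluxe'
Step 3: Each affected record changes by -20
Step 4: Total change = 2 × -20 = -40
Step 5: New sum = 31 + -40 = -9
Step 6: Difference = |-9 - 31| = 40
        (Sum decreased by 40)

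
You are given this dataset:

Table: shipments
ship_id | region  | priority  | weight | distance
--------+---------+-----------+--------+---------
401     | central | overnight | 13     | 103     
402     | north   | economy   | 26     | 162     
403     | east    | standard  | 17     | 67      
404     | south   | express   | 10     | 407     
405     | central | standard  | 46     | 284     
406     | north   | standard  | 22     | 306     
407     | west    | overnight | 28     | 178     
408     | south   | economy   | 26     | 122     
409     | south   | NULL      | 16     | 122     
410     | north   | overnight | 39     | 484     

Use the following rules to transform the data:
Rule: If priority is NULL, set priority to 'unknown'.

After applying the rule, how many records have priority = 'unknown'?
1

Step 1: Count records where priority IS NULL
Step 2: Found 1 records with NULL priority
Step 3: These records will have priority set to 'unknown'
Step 4: Records already having priority = 'unknown': 0
Step 5: Answer: 1 + 0 = 1 records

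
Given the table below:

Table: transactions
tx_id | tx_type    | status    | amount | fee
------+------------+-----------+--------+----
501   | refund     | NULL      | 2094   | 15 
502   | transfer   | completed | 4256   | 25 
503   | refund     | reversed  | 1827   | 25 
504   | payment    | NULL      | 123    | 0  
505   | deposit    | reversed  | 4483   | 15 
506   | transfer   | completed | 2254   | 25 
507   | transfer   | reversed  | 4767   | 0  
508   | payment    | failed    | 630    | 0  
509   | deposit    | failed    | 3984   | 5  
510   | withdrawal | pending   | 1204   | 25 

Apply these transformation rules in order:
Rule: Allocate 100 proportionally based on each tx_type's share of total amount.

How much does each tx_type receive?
deposit: 33.05, payment: 2.94, refund: 15.3, transfer: 44.01, withdrawal: 4.7

Step 1: Calculate total amount = 25622
Step 2: Calculate each tx_type's proportion:
  deposit: 8467/25622 = 33.05% → 33.05
  payment: 753/25622 = 2.94% → 2.94
  refund: 3921/25622 = 15.30% → 15.3
  transfer: 11277/25622 = 44.01% → 44.01
  withdrawal: 1204/25622 = 4.70% → 4.7
Step 3: Verify: sum of allocations ≈ 100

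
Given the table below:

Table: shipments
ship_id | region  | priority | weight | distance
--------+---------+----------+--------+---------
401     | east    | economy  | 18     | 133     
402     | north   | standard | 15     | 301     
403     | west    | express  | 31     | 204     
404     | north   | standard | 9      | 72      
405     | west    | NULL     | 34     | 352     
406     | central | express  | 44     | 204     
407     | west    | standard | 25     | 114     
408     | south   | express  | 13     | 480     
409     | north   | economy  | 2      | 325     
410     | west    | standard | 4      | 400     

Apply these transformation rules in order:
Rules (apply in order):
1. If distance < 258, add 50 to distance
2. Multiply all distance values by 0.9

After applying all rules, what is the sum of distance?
2551.5

Step 1: Apply Rule 1 - Add 50 to records with distance < 258
  - 5 records affected: 727 + (5 × 50) = 977
  - Unaffected records: 1858
  - Sum after Rule 1: 2835
Step 2: Apply Rule 2 - Multiply all by 0.9
  - 2835 × 0.9 = 2551.5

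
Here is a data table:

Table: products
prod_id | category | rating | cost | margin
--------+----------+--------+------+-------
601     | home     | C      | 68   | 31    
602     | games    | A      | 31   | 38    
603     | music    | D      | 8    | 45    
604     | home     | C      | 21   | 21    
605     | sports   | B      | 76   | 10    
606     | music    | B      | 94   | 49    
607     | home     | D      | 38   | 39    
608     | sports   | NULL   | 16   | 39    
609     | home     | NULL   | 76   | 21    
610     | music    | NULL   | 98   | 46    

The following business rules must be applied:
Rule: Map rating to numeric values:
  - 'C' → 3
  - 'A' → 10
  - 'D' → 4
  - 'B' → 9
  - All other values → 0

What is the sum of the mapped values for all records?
42

Step 1: Apply mapping to each record
Step 2: Count by status:
  'C': 2 records × 3 = 6
  'A': 1 records × 10 = 10
  'D': 2 records × 4 = 8
  'B': 2 records × 9 = 18
Step 3: Sum all mapped values = 42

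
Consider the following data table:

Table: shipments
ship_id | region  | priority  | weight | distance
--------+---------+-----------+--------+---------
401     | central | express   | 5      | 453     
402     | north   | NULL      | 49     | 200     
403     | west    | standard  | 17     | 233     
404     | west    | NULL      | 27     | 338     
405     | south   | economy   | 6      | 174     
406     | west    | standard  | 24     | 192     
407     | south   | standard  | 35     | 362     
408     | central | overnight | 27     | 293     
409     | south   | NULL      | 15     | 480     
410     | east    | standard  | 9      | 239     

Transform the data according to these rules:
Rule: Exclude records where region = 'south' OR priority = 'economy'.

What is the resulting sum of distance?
1948

Step 1: Find records where region = 'south' OR priority = 'economy'
Step 2: 3 records match, summing to 1016
Step 3: Original sum: 2964
Step 4: Remaining sum = 2964 - 1016 = 1948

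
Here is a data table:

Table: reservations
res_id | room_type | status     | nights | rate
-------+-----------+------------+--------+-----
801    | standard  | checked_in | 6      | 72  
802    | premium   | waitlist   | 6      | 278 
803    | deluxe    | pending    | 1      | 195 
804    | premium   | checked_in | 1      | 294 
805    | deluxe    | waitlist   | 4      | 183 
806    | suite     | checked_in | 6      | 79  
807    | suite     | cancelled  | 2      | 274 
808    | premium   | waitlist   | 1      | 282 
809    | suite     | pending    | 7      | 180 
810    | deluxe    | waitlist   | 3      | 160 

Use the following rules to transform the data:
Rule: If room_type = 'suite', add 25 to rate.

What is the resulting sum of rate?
2072

Step 1: Count records where room_type = 'suite': 3
Step 2: Total bonus added: 3 × 25 = 75
Step 3: Original sum of rate: 1997
Step 4: Final sum = 1997 + 75 = 2072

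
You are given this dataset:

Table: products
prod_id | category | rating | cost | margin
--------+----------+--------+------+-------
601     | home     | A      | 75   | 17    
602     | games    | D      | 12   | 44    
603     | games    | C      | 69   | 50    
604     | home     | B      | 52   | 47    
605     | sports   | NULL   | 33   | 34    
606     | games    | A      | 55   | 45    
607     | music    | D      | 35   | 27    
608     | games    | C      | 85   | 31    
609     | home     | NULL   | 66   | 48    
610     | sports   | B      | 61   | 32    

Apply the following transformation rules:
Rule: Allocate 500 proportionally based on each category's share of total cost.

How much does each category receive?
games: 203.5, home: 177.72, music: 32.23, sports: 86.56

Step 1: Calculate total cost = 543
Step 2: Calculate each category's proportion:
  games: 221/543 = 40.70% → 203.5
  home: 193/543 = 35.54% → 177.72
  music: 35/543 = 6.45% → 32.23
  sports: 94/543 = 17.31% → 86.56
Step 3: Verify: sum of allocations ≈ 500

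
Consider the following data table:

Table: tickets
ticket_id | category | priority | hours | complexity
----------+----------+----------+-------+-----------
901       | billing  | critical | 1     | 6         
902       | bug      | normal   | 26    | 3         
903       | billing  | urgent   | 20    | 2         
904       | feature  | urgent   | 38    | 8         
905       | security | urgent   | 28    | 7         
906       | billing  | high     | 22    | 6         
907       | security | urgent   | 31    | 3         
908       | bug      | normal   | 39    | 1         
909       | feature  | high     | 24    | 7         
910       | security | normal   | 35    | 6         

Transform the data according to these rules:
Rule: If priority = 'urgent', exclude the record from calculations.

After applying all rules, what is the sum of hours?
147

Step 1: Identify records where priority = 'urgent'
Step 2: The excluded records sum to 117
Step 3: Original total hours = 264
Step 4: Remaining total = 264 - 117 = 147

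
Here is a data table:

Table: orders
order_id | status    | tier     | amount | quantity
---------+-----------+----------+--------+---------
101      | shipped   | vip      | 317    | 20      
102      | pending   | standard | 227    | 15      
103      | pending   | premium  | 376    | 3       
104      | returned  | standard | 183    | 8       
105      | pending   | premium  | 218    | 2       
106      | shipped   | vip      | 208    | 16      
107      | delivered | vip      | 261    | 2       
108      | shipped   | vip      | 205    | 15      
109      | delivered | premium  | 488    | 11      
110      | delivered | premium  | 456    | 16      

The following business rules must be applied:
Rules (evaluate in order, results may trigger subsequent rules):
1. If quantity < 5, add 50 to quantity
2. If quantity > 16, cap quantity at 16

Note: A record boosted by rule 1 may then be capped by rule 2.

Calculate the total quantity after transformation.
145

Step 1: Apply rule 1 to records with quantity < 5
  - 3 records get bonus of 50
  - Of these, 3 records then exceed 16 and get capped
Step 2: Apply rule 2 to records with quantity > 16
  - 1 records (original) are capped
Step 3: Calculate final sum = 145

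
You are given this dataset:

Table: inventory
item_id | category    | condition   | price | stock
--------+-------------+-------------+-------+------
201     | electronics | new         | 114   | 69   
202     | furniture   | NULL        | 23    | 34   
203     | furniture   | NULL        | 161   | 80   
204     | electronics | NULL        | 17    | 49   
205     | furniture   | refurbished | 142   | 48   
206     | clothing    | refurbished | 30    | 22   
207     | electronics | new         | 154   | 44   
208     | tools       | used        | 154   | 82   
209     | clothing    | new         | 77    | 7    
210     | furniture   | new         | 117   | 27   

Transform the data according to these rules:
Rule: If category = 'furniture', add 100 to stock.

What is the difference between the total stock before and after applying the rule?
400

Step 1: Original sum of stock = 462
Step 2: 4 records have category = 'furniture'
Step 3: Each affected record changes by 100
Step 4: Total change = 4 × 100 = 400
Step 5: New sum = 462 + 400 = 862
Step 6: Difference = |862 - 462| = 400
        (Sum increased by 400)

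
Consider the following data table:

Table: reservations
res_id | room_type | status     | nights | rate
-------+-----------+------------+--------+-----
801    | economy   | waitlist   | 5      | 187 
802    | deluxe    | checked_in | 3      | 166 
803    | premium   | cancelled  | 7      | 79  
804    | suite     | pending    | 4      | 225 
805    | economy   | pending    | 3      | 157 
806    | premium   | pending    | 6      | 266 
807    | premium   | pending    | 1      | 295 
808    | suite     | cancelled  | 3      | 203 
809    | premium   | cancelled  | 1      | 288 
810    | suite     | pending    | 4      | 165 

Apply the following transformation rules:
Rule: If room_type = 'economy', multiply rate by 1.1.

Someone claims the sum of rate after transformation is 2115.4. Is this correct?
No, the correct result is 2065.4.

Step 1: Calculate the correct sum after transformation
Step 2: Apply multiplier 1.1 to records where room_type = 'economy'
Step 3: Correct result = 2065.4
Step 4: Claimed result = 2115.4
Step 5: 2065.4 ≠ 2115.4
Conclusion: The claimed result is incorrect. The correct answer is 2065.4.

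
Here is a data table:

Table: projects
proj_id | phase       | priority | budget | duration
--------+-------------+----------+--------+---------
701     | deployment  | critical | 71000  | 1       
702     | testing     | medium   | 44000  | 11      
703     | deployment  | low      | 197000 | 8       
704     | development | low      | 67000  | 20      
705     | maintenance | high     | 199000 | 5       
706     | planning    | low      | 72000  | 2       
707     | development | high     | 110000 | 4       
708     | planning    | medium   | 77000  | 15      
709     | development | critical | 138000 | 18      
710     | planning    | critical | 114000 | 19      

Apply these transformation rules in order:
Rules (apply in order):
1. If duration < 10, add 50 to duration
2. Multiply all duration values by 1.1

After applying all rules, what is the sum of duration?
388.3

Step 1: Apply Rule 1 - Add 50 to records with duration < 10
  - 5 records affected: 20 + (5 × 50) = 270
  - Unaffected records: 83
  - Sum after Rule 1: 353
Step 2: Apply Rule 2 - Multiply all by 1.1
  - 353 × 1.1 = 388.3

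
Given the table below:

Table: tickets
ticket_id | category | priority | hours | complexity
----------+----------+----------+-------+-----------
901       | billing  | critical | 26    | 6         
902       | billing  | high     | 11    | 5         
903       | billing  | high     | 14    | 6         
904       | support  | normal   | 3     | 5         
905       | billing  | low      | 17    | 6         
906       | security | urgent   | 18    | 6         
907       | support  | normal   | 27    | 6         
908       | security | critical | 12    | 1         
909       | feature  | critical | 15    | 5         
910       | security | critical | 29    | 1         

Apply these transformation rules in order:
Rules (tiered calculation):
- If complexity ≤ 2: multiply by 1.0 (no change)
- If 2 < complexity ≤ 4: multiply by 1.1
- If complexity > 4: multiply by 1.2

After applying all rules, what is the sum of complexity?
56.0

Step 1: Tier 1 (complexity ≤ 2): 2 records, sum = 2 × 1.0 = 2.0
Step 2: Tier 2 (2 < complexity ≤ 4): 0 records, sum = 0 × 1.1 = 0.0
Step 3: Tier 3 (complexity > 4): 8 records, sum = 45 × 1.2 = 54.0
Step 4: Final sum = 2.0 + 0.0 + 54.0 = 56.0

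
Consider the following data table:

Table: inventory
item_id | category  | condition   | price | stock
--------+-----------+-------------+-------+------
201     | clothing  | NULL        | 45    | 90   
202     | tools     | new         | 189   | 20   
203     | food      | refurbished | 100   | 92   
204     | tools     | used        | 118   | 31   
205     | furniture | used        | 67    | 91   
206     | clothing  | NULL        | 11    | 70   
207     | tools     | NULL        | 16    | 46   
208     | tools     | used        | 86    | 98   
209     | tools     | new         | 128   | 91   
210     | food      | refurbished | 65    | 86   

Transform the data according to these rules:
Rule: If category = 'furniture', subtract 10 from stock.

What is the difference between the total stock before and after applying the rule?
10

Step 1: Original sum of stock = 715
Step 2: 1 records have category = 'furniture'
Step 3: Each affected record changes by -10
Step 4: Total change = 1 × -10 = -10
Step 5: New sum = 715 + -10 = 705
Step 6: Difference = |705 - 715| = 10
        (Sum decreased by 10)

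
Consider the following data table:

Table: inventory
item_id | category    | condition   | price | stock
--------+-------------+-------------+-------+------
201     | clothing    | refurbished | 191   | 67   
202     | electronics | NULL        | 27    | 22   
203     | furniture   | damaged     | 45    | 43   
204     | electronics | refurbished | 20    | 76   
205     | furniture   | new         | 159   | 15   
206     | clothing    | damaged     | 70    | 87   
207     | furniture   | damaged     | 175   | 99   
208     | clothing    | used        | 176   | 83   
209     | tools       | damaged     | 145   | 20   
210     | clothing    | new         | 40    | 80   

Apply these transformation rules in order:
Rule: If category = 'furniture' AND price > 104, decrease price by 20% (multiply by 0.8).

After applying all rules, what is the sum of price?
981.2

Step 1: Find records where category = 'furniture' AND price > 104
Step 2: 2 records match, summing to 334
Step 3: After multiplier: 334 × 0.8 = 267.2
Step 4: Unaffected records sum: 714
Step 5: Final sum = 267.2 + 714 = 981.2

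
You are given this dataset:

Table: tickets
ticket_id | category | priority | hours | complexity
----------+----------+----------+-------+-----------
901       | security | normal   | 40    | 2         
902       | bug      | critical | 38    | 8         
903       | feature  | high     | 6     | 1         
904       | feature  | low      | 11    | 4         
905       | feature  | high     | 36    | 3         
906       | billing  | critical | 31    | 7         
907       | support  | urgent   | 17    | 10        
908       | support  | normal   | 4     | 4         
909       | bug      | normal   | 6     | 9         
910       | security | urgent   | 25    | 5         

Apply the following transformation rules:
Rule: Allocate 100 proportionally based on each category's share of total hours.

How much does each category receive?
billing: 14.49, bug: 20.56, feature: 24.77, security: 30.37, support: 9.81

Step 1: Calculate total hours = 214
Step 2: Calculate each category's proportion:
  billing: 31/214 = 14.49% → 14.49
  bug: 44/214 = 20.56% → 20.56
  feature: 53/214 = 24.77% → 24.77
  security: 65/214 = 30.37% → 30.37
  support: 21/214 = 9.81% → 9.81
Step 3: Verify: sum of allocations ≈ 100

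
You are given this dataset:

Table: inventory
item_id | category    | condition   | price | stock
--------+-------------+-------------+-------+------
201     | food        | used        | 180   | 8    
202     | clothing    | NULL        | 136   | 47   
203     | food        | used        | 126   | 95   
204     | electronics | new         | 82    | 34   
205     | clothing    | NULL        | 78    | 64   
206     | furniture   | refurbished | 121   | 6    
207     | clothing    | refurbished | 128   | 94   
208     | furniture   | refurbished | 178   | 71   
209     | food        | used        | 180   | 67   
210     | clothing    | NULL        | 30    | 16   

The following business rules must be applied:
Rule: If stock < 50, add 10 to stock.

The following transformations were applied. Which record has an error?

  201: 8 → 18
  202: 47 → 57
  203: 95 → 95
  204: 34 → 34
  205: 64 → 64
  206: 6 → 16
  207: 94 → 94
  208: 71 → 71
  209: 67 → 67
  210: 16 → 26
Record 204 has an error. The correct transformed value should be 44, not 34.

Step 1: Check each record against the rule
Step 2: Record 204 has stock = 34
Step 3: Since 34 < 50, the bonus should have been applied
Step 4: Correct value = 44, but claimed value = 34
Conclusion: Record 204 has the error.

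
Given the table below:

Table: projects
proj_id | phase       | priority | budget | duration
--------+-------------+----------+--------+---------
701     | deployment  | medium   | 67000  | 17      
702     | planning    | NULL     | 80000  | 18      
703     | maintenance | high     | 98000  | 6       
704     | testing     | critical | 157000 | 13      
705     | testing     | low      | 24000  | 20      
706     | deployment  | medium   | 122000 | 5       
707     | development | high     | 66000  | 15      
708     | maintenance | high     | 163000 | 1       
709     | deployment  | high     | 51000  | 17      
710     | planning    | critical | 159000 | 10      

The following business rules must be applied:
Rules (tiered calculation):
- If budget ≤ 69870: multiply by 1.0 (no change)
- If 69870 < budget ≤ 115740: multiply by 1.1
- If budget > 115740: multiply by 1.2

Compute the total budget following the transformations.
1125000.0

Step 1: Tier 1 (budget ≤ 69870): 4 records, sum = 208000 × 1.0 = 208000.0
Step 2: Tier 2 (69870 < budget ≤ 115740): 2 records, sum = 178000 × 1.1 = 195800.0
Step 3: Tier 3 (budget > 115740): 4 records, sum = 601000 × 1.2 = 721200.0
Step 4: Final sum = 208000.0 + 195800.0 + 721200.0 = 1125000.0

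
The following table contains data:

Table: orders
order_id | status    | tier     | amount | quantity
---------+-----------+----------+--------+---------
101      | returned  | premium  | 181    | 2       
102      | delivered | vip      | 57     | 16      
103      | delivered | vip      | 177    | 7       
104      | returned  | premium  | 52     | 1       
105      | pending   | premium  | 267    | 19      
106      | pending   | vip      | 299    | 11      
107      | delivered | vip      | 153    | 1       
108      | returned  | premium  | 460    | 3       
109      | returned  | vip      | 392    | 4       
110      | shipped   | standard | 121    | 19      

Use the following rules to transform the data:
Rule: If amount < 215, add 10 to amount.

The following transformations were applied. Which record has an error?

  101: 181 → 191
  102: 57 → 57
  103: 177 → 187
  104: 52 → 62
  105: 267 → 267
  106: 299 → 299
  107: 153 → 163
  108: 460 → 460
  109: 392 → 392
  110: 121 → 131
Record 102 has an error. The correct transformed value should be 67, not 57.

Step 1: Check each record against the rule
Step 2: Record 102 has amount = 57
Step 3: Since 57 < 215, the bonus should have been applied
Step 4: Correct value = 67, but claimed value = 57
Conclusion: Record 102 has the error.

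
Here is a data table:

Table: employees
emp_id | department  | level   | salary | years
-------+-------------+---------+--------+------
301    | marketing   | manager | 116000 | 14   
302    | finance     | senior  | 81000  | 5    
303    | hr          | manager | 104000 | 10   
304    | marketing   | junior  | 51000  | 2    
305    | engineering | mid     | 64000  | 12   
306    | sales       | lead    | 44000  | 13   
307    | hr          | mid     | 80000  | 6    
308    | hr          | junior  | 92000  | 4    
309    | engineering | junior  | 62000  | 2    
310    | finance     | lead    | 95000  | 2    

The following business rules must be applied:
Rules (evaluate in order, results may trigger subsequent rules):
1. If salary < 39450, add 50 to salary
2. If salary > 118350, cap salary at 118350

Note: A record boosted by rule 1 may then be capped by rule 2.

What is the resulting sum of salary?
789000

Step 1: Apply rule 1 to records with salary < 39450
  - 0 records get bonus of 50
  - Of these, 0 records then exceed 118350 and get capped
Step 2: Apply rule 2 to records with salary > 118350
  - 0 records (original) are capped
Step 3: Calculate final sum = 789000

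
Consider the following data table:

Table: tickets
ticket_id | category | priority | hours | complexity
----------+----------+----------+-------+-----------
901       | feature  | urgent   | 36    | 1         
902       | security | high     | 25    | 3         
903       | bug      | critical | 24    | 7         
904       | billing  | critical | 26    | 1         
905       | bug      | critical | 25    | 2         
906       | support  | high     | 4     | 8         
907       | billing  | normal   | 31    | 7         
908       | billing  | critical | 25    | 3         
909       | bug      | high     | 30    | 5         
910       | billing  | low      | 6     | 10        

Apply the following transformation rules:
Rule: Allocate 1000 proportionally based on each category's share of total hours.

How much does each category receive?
billing: 379.31, bug: 340.52, feature: 155.17, security: 107.76, support: 17.24

Step 1: Calculate total hours = 232
Step 2: Calculate each category's proportion:
  billing: 88/232 = 37.93% → 379.31
  bug: 79/232 = 34.05% → 340.52
  feature: 36/232 = 15.52% → 155.17
  security: 25/232 = 10.78% → 107.76
  support: 4/232 = 1.72% → 17.24
Step 3: Verify: sum of allocations ≈ 1000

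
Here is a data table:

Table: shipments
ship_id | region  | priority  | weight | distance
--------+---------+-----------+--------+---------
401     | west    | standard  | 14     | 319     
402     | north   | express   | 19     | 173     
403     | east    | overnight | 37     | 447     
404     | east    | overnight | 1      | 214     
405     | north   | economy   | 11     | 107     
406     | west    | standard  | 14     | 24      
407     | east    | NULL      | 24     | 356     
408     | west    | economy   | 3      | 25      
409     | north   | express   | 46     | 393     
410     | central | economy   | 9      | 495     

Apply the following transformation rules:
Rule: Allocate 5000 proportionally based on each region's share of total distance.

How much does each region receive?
central: 969.45, east: 1991.77, north: 1318.06, west: 720.72

Step 1: Calculate total distance = 2553
Step 2: Calculate each region's proportion:
  central: 495/2553 = 19.39% → 969.45
  east: 1017/2553 = 39.84% → 1991.77
  north: 673/2553 = 26.36% → 1318.06
  west: 368/2553 = 14.41% → 720.72
Step 3: Verify: sum of allocations ≈ 5000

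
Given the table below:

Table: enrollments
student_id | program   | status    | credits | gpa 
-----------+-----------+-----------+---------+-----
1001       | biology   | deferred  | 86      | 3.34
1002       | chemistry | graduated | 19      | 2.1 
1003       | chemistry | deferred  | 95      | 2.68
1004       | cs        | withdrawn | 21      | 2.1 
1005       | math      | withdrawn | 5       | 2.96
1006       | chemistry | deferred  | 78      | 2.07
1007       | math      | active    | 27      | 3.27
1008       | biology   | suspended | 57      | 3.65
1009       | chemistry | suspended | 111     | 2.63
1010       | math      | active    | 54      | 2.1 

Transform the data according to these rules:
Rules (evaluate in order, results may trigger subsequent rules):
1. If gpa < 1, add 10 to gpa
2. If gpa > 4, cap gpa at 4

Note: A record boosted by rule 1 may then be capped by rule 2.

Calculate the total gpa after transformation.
26.9

Step 1: Apply rule 1 to records with gpa < 1
  - 0 records get bonus of 10
  - Of these, 0 records then exceed 4 and get capped
Step 2: Apply rule 2 to records with gpa > 4
  - 0 records (original) are capped
Step 3: Calculate final sum = 26.9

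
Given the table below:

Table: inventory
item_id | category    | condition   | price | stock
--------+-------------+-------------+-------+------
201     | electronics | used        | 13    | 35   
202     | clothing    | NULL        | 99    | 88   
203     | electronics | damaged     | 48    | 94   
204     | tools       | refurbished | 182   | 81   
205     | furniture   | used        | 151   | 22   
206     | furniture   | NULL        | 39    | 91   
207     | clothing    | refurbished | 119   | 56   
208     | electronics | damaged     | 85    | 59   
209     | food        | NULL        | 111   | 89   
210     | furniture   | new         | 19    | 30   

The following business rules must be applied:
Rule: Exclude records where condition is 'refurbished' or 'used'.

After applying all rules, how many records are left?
6

Step 1: Count records to exclude
  - 2 (refurbished) + 2 (used) = 4 records
Step 2: Total records: 10
Step 3: Remaining = 10 - 4 = 6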